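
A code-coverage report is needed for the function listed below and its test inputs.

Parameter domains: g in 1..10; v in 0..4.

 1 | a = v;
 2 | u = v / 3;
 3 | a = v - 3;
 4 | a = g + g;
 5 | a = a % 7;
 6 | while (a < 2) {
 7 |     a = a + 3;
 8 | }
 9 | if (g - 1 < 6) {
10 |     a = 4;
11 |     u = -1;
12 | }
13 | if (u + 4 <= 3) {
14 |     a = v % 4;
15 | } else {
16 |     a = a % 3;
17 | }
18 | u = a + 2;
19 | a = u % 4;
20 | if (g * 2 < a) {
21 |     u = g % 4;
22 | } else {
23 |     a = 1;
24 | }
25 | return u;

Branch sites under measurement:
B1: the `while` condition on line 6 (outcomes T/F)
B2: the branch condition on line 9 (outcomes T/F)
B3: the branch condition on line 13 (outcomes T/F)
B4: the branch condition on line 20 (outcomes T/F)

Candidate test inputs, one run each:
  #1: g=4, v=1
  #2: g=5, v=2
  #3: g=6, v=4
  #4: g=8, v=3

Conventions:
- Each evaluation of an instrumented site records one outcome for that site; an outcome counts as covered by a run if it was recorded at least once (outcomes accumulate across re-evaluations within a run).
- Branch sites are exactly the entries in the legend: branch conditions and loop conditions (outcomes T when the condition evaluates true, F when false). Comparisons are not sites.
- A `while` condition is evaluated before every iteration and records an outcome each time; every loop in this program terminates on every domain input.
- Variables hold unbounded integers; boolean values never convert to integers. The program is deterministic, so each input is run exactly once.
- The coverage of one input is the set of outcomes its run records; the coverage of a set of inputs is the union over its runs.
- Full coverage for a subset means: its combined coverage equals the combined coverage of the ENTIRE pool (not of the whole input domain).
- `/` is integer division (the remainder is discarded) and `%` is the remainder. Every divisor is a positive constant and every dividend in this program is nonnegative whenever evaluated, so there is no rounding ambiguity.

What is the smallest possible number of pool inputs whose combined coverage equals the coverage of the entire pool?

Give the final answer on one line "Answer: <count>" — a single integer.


#1 (g=4, v=1) -> B1->T, B1->F, B2->T, B3->T, B4->F; covered: B1=T, B1=F, B2=T, B3=T, B4=F
#2 (g=5, v=2) -> B1->F, B2->T, B3->T, B4->F; covered: B1=F, B2=T, B3=T, B4=F
#3 (g=6, v=4) -> B1->F, B2->T, B3->T, B4->F; covered: B1=F, B2=T, B3=T, B4=F
#4 (g=8, v=3) -> B1->F, B2->F, B3->F, B4->F; covered: B1=F, B2=F, B3=F, B4=F
together the pool reaches 7 outcomes: B1=T, B1=F, B2=T, B2=F, B3=T, B3=F, B4=F
every size-1 subset falls short of the 7 outcomes (best: 5/7)
inputs {1, 4} (size 2) cover everything; no size-2 subset with a lexicographically smaller index list covers all 7
Answer: 2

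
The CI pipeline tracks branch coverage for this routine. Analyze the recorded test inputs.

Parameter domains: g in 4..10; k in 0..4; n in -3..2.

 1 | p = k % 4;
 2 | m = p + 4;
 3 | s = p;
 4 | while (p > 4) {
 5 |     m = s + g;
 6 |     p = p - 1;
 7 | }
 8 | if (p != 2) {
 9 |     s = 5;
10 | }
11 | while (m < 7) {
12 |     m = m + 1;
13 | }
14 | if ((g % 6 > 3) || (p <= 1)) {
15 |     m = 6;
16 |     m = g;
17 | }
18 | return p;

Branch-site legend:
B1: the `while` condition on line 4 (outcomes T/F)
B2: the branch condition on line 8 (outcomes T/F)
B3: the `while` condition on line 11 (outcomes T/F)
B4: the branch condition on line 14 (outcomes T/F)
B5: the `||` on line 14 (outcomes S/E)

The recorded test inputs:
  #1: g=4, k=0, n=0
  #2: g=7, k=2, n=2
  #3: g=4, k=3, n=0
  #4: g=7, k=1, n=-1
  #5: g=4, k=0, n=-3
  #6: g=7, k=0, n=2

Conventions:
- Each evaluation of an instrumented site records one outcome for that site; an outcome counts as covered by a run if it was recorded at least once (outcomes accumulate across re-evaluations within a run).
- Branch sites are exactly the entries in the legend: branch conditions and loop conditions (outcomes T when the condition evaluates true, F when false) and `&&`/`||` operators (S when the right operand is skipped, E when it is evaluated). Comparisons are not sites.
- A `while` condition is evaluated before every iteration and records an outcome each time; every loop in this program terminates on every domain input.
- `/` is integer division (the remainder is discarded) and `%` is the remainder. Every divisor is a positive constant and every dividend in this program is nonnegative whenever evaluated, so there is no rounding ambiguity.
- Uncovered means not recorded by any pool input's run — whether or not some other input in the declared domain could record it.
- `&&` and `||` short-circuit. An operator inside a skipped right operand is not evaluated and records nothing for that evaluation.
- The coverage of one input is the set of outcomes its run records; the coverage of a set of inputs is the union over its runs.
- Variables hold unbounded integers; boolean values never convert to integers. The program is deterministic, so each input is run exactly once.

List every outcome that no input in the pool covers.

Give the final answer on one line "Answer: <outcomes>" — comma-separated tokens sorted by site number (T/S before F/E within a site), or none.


#1 (g=4, k=0, n=0) -> B1->F, B2->T, B3->T, B3->T, B3->T, B3->F, B5->S, B4->T; covered: B1=F, B2=T, B3=T, B3=F, B4=T, B5=S
#2 (g=7, k=2, n=2) -> B1->F, B2->F, B3->T, B3->F, B5->E, B4->F; covered: B1=F, B2=F, B3=T, B3=F, B4=F, B5=E
#3 (g=4, k=3, n=0) -> B1->F, B2->T, B3->F, B5->S, B4->T; covered: B1=F, B2=T, B3=F, B4=T, B5=S
#4 (g=7, k=1, n=-1) -> B1->F, B2->T, B3->T, B3->T, B3->F, B5->E, B4->T; covered: B1=F, B2=T, B3=T, B3=F, B4=T, B5=E
#5 (g=4, k=0, n=-3) -> B1->F, B2->T, B3->T, B3->T, B3->T, B3->F, B5->S, B4->T; covered: B1=F, B2=T, B3=T, B3=F, B4=T, B5=S
#6 (g=7, k=0, n=2) -> B1->F, B2->T, B3->T, B3->T, B3->T, B3->F, B5->E, B4->T; covered: B1=F, B2=T, B3=T, B3=F, B4=T, B5=E
union over the pool: B1=F, B2=T, B2=F, B3=T, B3=F, B4=T, B4=F, B5=S, B5=E
uncovered (1 of 10): B1=T
Answer: B1=T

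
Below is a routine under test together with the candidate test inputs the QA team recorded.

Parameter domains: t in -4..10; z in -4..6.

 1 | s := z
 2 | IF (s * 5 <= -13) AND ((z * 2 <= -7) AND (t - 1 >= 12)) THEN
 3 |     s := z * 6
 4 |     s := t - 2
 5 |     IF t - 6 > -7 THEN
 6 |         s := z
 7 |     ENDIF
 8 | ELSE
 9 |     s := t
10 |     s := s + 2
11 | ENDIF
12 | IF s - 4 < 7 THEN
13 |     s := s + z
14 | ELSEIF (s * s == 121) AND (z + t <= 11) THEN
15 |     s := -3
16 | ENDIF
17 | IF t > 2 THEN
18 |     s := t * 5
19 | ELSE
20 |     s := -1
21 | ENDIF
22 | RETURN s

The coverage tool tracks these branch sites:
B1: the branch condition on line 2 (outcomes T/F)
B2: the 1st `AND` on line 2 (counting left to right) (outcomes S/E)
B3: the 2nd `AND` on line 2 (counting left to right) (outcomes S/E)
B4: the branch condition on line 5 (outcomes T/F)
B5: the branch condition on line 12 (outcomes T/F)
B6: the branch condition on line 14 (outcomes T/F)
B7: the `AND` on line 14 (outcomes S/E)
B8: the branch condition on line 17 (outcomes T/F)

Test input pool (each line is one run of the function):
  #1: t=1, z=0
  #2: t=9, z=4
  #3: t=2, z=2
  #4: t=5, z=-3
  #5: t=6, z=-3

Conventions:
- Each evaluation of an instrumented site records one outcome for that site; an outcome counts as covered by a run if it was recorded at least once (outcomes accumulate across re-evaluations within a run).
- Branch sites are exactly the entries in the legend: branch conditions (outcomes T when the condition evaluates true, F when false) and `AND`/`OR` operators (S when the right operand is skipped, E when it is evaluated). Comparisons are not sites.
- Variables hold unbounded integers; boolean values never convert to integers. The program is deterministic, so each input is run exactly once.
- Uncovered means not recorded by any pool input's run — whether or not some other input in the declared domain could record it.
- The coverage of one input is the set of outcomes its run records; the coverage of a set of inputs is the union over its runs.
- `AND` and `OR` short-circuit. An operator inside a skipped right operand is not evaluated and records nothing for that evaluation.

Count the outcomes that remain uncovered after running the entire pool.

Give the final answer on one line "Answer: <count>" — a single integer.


#1 (t=1, z=0) -> B2->S, B1->F, B5->T, B8->F; covered: B1=F, B2=S, B5=T, B8=F
#2 (t=9, z=4) -> B2->S, B1->F, B5->F, B7->E, B6->F, B8->T; covered: B1=F, B2=S, B5=F, B6=F, B7=E, B8=T
#3 (t=2, z=2) -> B2->S, B1->F, B5->T, B8->F; covered: B1=F, B2=S, B5=T, B8=F
#4 (t=5, z=-3) -> B2->E, B3->S, B1->F, B5->T, B8->T; covered: B1=F, B2=E, B3=S, B5=T, B8=T
#5 (t=6, z=-3) -> B2->E, B3->S, B1->F, B5->T, B8->T; covered: B1=F, B2=E, B3=S, B5=T, B8=T
union over the pool: B1=F, B2=S, B2=E, B3=S, B5=T, B5=F, B6=F, B7=E, B8=T, B8=F
uncovered (6 of 16): B1=T, B3=E, B4=T, B4=F, B6=T, B7=S
Answer: 6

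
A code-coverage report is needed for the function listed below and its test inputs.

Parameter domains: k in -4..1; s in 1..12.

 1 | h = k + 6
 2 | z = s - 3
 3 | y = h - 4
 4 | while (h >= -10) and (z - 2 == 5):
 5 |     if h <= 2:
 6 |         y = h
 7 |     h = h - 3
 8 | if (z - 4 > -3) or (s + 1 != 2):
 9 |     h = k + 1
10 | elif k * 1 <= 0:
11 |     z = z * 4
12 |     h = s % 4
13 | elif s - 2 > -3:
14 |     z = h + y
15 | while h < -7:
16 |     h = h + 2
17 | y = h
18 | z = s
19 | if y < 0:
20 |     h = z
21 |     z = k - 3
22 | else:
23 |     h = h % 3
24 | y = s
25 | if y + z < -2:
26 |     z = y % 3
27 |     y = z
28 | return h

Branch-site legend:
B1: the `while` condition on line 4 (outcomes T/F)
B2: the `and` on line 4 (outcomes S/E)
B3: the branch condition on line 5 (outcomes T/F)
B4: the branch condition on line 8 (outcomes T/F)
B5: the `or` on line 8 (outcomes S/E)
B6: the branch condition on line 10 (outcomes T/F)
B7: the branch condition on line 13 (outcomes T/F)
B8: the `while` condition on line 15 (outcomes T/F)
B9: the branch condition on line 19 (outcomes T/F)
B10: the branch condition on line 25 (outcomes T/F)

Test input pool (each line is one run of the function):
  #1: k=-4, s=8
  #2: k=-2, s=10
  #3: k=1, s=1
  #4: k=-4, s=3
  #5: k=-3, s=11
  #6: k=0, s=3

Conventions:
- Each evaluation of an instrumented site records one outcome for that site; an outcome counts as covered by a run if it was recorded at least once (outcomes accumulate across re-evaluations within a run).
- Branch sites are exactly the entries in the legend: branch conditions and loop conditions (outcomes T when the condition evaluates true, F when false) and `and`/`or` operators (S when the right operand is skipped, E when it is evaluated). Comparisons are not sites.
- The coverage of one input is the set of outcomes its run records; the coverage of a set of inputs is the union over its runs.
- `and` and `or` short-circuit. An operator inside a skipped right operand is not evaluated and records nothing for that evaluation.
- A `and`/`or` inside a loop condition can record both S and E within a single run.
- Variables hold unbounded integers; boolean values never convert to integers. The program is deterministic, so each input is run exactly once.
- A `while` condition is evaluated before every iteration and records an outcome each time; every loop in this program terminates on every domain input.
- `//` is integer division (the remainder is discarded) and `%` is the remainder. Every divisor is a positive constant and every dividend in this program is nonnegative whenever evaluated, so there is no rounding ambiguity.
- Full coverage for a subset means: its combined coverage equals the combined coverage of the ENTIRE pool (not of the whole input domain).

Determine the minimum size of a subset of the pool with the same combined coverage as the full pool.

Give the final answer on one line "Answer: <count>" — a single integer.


run #1 (k=-4, s=8) runs B2->E, B1->F, B5->S, B4->T, B8->F, B9->T, B10->F; records B1=F, B2=E, B4=T, B5=S, B8=F, B9=T, B10=F
run #2 (k=-2, s=10) runs B2->E, B1->T, B3->F, B2->E, B1->T, B3->T, B2->E, B1->T, B3->T, B2->E, B1->T, B3->T, B2->E, B1->T, ...; records B1=T, B1=F, B2=S, B2=E, B3=T, B3=F, B4=T, B5=S, B8=F, B9=T, B10=F
run #3 (k=1, s=1) runs B2->E, B1->F, B5->E, B4->F, B6->F, B7->T, B8->F, B9->F, B10->F; records B1=F, B2=E, B4=F, B5=E, B6=F, B7=T, B8=F, B9=F, B10=F
run #4 (k=-4, s=3) runs B2->E, B1->F, B5->E, B4->T, B8->F, B9->T, B10->T; records B1=F, B2=E, B4=T, B5=E, B8=F, B9=T, B10=T
run #5 (k=-3, s=11) runs B2->E, B1->F, B5->S, B4->T, B8->F, B9->T, B10->F; records B1=F, B2=E, B4=T, B5=S, B8=F, B9=T, B10=F
run #6 (k=0, s=3) runs B2->E, B1->F, B5->E, B4->T, B8->F, B9->F, B10->F; records B1=F, B2=E, B4=T, B5=E, B8=F, B9=F, B10=F
pool-wide coverage (17 outcomes): B1=T, B1=F, B2=S, B2=E, B3=T, B3=F, B4=T, B4=F, B5=S, B5=E, B6=F, B7=T, B8=F, B9=T, B9=F, B10=T, B10=F
checked all size-1 subsets: none covers 17 outcomes (max 11/17)
checked all size-2 subsets: none covers 17 outcomes (max 16/17)
at size 3, {2, 3, 4} reaches all 17 outcomes; every lexicographically earlier size-3 subset fails
Answer: 3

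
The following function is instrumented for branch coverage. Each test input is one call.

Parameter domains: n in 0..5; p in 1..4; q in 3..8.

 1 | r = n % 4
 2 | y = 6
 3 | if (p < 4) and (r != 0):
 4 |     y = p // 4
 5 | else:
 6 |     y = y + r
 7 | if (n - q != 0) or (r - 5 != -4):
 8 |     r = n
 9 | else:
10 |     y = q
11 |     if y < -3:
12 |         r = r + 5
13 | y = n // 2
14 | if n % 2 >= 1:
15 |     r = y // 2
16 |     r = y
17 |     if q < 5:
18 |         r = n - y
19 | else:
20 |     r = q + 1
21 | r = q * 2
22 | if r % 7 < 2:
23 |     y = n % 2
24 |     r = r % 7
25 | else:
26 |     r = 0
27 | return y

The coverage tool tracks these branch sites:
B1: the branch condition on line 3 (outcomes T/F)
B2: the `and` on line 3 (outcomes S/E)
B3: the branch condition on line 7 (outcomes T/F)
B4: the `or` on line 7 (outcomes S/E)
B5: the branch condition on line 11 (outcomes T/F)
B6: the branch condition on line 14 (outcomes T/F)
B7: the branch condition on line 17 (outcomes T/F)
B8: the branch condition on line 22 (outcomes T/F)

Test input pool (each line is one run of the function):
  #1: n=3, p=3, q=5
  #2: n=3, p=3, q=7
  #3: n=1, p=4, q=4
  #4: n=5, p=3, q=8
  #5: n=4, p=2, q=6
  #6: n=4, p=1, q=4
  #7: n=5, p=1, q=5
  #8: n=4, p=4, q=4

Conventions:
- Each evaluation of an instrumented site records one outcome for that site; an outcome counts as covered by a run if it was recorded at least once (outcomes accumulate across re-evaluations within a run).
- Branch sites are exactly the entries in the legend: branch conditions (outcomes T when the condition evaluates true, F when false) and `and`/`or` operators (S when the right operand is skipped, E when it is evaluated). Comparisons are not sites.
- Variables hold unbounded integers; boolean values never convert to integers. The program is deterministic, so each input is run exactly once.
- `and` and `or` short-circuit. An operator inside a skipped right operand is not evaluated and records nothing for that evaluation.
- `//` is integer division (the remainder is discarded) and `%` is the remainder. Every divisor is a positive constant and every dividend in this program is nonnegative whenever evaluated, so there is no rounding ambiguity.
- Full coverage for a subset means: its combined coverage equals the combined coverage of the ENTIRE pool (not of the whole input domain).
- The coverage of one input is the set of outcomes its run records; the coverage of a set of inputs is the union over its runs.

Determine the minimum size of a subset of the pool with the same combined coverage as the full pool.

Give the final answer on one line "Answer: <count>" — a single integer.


input #1, n=3, p=3, q=5: events B2->E, B1->T, B4->S, B3->T, B6->T, B7->F, B8->F; outcomes B1=T, B2=E, B3=T, B4=S, B6=T, B7=F, B8=F
input #2, n=3, p=3, q=7: events B2->E, B1->T, B4->S, B3->T, B6->T, B7->F, B8->T; outcomes B1=T, B2=E, B3=T, B4=S, B6=T, B7=F, B8=T
input #3, n=1, p=4, q=4: events B2->S, B1->F, B4->S, B3->T, B6->T, B7->T, B8->T; outcomes B1=F, B2=S, B3=T, B4=S, B6=T, B7=T, B8=T
input #4, n=5, p=3, q=8: events B2->E, B1->T, B4->S, B3->T, B6->T, B7->F, B8->F; outcomes B1=T, B2=E, B3=T, B4=S, B6=T, B7=F, B8=F
input #5, n=4, p=2, q=6: events B2->E, B1->F, B4->S, B3->T, B6->F, B8->F; outcomes B1=F, B2=E, B3=T, B4=S, B6=F, B8=F
input #6, n=4, p=1, q=4: events B2->E, B1->F, B4->E, B3->T, B6->F, B8->T; outcomes B1=F, B2=E, B3=T, B4=E, B6=F, B8=T
input #7, n=5, p=1, q=5: events B2->E, B1->T, B4->E, B3->F, B5->F, B6->T, B7->F, B8->F; outcomes B1=T, B2=E, B3=F, B4=E, B5=F, B6=T, B7=F, B8=F
input #8, n=4, p=4, q=4: events B2->S, B1->F, B4->E, B3->T, B6->F, B8->T; outcomes B1=F, B2=S, B3=T, B4=E, B6=F, B8=T
union over all inputs: B1=T, B1=F, B2=S, B2=E, B3=T, B3=F, B4=S, B4=E, B5=F, B6=T, B6=F, B7=T, B7=F, B8=T, B8=F (15 outcomes)
every size-1 subset falls short of the 15 outcomes (best: 8/15)
every size-2 subset falls short of the 15 outcomes (best: 14/15)
the canonical winner is {3, 5, 7}: size 3, full 15-outcome coverage, earliest index list among size-3 covers
Answer: 3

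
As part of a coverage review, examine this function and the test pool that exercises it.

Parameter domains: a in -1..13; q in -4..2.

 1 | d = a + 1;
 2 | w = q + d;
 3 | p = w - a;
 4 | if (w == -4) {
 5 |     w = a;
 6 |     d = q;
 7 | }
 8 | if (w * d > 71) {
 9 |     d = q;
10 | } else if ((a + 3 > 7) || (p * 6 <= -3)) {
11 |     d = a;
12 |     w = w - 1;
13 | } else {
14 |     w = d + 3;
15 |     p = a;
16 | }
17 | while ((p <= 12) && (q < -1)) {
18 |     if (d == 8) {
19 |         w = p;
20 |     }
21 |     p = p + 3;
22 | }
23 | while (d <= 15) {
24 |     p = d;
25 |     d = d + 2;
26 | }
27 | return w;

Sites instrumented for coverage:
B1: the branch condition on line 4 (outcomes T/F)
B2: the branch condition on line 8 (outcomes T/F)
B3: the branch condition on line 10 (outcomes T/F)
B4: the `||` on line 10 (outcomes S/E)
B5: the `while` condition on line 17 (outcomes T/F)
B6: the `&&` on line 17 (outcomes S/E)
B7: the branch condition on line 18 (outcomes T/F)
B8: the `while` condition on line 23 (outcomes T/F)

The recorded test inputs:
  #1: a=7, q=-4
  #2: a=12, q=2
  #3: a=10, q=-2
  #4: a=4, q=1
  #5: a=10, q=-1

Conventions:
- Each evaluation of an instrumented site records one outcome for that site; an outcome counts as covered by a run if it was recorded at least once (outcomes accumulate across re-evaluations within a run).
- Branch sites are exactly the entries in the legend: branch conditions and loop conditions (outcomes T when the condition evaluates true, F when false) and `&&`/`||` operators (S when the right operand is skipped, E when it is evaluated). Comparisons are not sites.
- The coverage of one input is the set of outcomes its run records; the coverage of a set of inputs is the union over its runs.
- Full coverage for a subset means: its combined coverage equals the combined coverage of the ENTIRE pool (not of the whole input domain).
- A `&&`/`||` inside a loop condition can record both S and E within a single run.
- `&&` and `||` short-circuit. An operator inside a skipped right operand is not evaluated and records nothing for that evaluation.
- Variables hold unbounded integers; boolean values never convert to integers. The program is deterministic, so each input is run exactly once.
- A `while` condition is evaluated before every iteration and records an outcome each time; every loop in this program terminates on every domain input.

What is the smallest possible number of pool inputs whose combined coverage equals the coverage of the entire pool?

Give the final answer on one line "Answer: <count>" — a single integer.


run #1 (a=7, q=-4) runs B1->F, B2->F, B4->S, B3->T, B6->E, B5->T, B7->F, B6->E, B5->T, B7->F, B6->E, B5->T, B7->F, B6->E, ...; records B1=F, B2=F, B3=T, B4=S, B5=T, B5=F, B6=S, B6=E, B7=F, B8=T, B8=F
run #2 (a=12, q=2) runs B1->F, B2->T, B6->E, B5->F, B8->T, B8->T, B8->T, B8->T, B8->T, B8->T, B8->T, B8->F; records B1=F, B2=T, B5=F, B6=E, B8=T, B8=F
run #3 (a=10, q=-2) runs B1->F, B2->T, B6->E, B5->T, B7->F, B6->E, B5->T, B7->F, B6->E, B5->T, B7->F, B6->E, B5->T, B7->F, ...; records B1=F, B2=T, B5=T, B5=F, B6=S, B6=E, B7=F, B8=T, B8=F
run #4 (a=4, q=1) runs B1->F, B2->F, B4->E, B3->F, B6->E, B5->F, B8->T, B8->T, B8->T, B8->T, B8->T, B8->T, B8->F; records B1=F, B2=F, B3=F, B4=E, B5=F, B6=E, B8=T, B8=F
run #5 (a=10, q=-1) runs B1->F, B2->T, B6->E, B5->F, B8->T, B8->T, B8->T, B8->T, B8->T, B8->T, B8->T, B8->T, B8->T, B8->F; records B1=F, B2=T, B5=F, B6=E, B8=T, B8=F
together the pool reaches 14 outcomes: B1=F, B2=T, B2=F, B3=T, B3=F, B4=S, B4=E, B5=T, B5=F, B6=S, B6=E, B7=F, B8=T, B8=F
checked all size-1 subsets: none covers 14 outcomes (max 11/14)
checked all size-2 subsets: none covers 14 outcomes (max 13/14)
inputs {1, 2, 4} (size 3) cover everything; no size-3 subset with a lexicographically smaller index list covers all 14
Answer: 3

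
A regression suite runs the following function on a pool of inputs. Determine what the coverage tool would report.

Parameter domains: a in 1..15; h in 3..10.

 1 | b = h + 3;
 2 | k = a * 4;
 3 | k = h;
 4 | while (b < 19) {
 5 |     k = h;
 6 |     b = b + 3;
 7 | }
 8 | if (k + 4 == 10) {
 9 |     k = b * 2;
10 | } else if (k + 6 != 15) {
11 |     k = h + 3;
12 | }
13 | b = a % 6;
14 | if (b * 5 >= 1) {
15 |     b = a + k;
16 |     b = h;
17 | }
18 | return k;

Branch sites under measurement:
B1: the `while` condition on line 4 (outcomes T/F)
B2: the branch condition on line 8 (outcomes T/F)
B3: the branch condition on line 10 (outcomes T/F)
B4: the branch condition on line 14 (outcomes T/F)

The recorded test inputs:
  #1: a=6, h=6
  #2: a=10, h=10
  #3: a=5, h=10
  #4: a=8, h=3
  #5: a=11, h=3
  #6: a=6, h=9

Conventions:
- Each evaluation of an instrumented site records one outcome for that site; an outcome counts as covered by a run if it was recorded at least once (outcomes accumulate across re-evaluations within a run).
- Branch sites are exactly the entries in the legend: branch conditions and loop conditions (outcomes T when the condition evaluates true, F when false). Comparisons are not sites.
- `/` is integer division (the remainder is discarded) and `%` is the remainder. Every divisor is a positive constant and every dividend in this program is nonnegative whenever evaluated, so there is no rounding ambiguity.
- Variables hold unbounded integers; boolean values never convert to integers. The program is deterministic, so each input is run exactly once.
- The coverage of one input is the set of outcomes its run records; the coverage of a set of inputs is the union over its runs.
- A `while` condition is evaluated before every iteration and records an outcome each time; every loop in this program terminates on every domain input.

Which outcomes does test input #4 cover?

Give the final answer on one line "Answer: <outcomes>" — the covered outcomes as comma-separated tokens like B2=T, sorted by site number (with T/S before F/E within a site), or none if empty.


Running input #4 (a=8, h=3), event by event:
  B1->T, B1->T, B1->T, B1->T, B1->T, B1->F, B2->F, B3->T, B4->T
deduplicating events, the covered set is: B1=T, B1=F, B2=F, B3=T, B4=T
Answer: B1=T, B1=F, B2=F, B3=T, B4=T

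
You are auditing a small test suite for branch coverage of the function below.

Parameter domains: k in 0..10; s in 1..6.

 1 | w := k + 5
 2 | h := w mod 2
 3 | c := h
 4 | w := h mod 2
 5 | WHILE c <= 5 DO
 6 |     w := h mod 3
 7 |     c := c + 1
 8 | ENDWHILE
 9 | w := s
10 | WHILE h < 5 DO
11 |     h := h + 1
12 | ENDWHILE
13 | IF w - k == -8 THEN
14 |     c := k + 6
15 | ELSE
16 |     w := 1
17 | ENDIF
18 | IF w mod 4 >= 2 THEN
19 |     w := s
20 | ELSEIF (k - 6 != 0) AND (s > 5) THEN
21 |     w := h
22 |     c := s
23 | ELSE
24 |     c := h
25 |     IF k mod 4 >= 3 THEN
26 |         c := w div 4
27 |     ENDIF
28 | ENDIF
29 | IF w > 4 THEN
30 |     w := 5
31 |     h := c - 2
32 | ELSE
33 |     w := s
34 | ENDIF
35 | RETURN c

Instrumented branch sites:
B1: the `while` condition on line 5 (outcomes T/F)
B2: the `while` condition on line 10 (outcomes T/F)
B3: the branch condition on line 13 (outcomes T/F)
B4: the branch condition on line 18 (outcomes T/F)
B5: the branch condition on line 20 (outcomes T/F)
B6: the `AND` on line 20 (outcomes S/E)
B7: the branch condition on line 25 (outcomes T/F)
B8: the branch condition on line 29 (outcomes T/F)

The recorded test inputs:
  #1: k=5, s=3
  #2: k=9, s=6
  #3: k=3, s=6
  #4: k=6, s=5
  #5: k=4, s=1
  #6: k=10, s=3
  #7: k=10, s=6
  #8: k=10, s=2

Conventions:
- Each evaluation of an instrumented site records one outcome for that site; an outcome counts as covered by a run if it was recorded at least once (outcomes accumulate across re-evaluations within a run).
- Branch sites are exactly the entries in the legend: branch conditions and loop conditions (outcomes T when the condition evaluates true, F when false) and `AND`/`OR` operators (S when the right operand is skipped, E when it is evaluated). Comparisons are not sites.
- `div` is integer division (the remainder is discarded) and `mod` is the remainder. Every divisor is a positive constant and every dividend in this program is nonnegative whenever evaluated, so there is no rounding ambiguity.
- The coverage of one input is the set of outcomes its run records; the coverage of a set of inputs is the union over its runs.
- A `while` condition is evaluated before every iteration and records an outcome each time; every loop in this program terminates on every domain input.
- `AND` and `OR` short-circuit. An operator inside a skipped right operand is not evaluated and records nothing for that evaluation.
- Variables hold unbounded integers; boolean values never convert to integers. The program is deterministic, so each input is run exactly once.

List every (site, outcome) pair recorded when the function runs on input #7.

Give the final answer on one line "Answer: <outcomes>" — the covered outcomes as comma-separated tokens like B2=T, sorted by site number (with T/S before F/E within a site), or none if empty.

Running input #7 (k=10, s=6), event by event:
  B1->T, B1->T, B1->T, B1->T, B1->T, B1->F, B2->T, B2->T, B2->T, B2->T
  B2->F, B3->F, B4->F, B6->E, B5->T, B8->T
deduplicating events, the covered set is: B1=T, B1=F, B2=T, B2=F, B3=F, B4=F, B5=T, B6=E, B8=T

Answer: B1=T, B1=F, B2=T, B2=F, B3=F, B4=F, B5=T, B6=E, B8=T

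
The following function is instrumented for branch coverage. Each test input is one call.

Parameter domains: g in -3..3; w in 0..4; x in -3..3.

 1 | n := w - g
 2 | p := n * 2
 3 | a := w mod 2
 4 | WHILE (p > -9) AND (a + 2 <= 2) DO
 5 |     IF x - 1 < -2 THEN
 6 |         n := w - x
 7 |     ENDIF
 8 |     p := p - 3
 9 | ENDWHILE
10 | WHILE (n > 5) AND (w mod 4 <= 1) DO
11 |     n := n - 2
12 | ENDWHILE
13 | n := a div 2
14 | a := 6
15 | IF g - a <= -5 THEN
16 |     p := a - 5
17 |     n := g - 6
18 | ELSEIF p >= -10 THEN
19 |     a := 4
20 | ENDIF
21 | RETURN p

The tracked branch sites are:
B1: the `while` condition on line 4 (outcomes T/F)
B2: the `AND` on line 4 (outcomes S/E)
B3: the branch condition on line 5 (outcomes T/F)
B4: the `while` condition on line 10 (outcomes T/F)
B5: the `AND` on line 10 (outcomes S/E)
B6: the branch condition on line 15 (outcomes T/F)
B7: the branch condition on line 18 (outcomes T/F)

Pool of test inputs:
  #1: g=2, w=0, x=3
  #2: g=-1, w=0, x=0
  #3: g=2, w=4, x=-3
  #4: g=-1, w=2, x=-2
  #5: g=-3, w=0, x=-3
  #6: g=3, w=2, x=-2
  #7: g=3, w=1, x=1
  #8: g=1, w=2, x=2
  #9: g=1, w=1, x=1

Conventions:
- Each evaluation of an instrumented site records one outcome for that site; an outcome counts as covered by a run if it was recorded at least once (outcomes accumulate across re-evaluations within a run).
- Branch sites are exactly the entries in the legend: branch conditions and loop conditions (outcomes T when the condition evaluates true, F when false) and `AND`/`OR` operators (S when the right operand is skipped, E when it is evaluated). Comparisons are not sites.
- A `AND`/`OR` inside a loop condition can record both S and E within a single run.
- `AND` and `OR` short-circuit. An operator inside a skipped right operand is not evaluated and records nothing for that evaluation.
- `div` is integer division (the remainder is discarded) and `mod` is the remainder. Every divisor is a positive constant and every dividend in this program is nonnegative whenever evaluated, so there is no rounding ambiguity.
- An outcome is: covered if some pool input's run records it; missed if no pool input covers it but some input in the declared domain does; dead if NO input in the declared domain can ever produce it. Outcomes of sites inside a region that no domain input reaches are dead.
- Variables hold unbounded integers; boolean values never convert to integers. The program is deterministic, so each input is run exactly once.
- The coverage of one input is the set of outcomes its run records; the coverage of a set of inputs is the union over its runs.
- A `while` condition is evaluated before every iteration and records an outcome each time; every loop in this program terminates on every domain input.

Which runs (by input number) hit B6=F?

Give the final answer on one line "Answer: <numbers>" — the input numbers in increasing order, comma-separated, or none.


input #1 (g=2, w=0, x=3): covers B6=F
input #2 (g=-1, w=0, x=0): misses B6=F
input #3 (g=2, w=4, x=-3): covers B6=F
input #4 (g=-1, w=2, x=-2): misses B6=F
input #5 (g=-3, w=0, x=-3): misses B6=F
input #6 (g=3, w=2, x=-2): covers B6=F
input #7 (g=3, w=1, x=1): covers B6=F
input #8 (g=1, w=2, x=2): misses B6=F
input #9 (g=1, w=1, x=1): misses B6=F
Answer: 1, 3, 6, 7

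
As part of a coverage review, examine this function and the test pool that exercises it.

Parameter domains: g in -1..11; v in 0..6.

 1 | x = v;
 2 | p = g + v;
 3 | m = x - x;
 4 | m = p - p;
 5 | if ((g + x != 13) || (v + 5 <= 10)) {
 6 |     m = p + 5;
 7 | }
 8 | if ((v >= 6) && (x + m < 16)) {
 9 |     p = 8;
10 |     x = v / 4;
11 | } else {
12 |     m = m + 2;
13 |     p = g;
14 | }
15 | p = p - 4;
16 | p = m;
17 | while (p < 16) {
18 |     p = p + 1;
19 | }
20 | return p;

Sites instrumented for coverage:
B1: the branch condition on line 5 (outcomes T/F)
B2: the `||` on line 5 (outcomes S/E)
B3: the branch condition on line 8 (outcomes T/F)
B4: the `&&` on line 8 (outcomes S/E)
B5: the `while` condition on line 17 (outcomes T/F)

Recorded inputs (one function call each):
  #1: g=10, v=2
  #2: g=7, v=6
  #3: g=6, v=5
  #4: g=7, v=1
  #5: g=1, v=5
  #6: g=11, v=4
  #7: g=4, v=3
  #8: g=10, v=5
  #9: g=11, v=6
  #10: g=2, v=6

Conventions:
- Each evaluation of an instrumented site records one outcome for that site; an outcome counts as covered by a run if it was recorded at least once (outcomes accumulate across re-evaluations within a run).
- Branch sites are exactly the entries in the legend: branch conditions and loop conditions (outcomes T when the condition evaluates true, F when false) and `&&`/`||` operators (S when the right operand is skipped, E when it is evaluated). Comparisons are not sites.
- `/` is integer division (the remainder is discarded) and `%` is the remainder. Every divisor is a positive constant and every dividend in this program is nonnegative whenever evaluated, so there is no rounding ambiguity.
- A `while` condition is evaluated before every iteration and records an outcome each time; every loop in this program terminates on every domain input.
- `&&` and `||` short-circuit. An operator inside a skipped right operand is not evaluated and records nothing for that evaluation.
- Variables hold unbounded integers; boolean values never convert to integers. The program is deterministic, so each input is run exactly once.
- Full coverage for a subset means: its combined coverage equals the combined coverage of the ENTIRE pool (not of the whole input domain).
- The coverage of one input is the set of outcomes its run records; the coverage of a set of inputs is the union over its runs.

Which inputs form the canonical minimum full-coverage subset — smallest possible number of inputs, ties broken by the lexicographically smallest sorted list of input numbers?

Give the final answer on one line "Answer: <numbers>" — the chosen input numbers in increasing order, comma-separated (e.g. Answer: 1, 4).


input #1, g=10, v=2: outcomes B1=T, B2=S, B3=F, B4=S, B5=F
input #2, g=7, v=6: outcomes B1=F, B2=E, B3=T, B4=E, B5=T, B5=F
input #3, g=6, v=5: outcomes B1=T, B2=S, B3=F, B4=S, B5=F
input #4, g=7, v=1: outcomes B1=T, B2=S, B3=F, B4=S, B5=T, B5=F
input #5, g=1, v=5: outcomes B1=T, B2=S, B3=F, B4=S, B5=T, B5=F
input #6, g=11, v=4: outcomes B1=T, B2=S, B3=F, B4=S, B5=F
input #7, g=4, v=3: outcomes B1=T, B2=S, B3=F, B4=S, B5=T, B5=F
input #8, g=10, v=5: outcomes B1=T, B2=S, B3=F, B4=S, B5=F
input #9, g=11, v=6: outcomes B1=T, B2=S, B3=F, B4=E, B5=F
input #10, g=2, v=6: outcomes B1=T, B2=S, B3=F, B4=E, B5=T, B5=F
together the pool reaches 10 outcomes: B1=T, B1=F, B2=S, B2=E, B3=T, B3=F, B4=S, B4=E, B5=T, B5=F
checked all size-1 subsets: none covers 10 outcomes (max 6/10)
inputs {1, 2} (size 2) cover everything; no size-2 subset with a lexicographically smaller index list covers all 10
Answer: 1, 2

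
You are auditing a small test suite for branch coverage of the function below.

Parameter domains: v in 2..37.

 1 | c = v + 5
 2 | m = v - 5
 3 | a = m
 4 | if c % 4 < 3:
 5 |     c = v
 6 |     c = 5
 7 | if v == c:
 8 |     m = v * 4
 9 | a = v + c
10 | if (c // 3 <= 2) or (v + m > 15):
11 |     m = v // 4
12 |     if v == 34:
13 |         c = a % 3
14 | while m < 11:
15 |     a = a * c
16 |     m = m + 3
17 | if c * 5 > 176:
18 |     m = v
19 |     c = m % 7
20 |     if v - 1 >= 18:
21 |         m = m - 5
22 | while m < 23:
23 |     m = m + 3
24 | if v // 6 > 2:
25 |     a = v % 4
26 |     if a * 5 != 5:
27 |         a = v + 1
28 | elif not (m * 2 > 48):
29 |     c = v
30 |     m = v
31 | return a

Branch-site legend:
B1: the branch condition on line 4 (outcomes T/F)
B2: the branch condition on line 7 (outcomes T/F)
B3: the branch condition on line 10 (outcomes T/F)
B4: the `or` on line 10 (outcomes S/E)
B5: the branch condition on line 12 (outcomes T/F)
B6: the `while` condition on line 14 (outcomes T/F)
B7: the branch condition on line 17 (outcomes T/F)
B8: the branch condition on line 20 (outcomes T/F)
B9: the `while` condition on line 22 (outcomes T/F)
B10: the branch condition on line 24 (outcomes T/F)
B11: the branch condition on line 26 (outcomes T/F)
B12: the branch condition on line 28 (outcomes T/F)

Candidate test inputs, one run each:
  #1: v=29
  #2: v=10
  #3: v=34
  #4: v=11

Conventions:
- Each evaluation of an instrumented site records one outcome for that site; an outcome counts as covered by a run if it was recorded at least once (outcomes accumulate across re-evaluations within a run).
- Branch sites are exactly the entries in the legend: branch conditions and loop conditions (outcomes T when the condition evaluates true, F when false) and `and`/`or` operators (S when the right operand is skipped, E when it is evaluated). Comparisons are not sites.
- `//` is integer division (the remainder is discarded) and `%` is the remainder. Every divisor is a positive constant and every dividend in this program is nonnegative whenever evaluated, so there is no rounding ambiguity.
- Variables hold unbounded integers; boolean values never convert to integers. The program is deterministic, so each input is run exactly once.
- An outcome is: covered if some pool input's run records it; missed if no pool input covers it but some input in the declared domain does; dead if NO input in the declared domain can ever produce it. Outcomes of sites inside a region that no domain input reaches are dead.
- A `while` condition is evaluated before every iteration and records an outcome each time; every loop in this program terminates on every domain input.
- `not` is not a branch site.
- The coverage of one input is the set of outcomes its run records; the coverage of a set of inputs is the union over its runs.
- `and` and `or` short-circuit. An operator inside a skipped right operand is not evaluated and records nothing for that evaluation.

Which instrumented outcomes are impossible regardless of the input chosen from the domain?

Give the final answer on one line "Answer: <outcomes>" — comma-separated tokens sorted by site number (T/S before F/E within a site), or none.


exhaustive pass over the 36-input domain:
  B7=T: never recorded by any domain input -> dead
  B8=T: never recorded by any domain input -> dead
  B8=F: never recorded by any domain input -> dead
  reachable outcomes have witnesses, e.g. B1=T (e.g. v=3), B1=F (e.g. v=2), B2=T (e.g. v=5), B2=F (e.g. v=2)
Answer: B7=T, B8=T, B8=F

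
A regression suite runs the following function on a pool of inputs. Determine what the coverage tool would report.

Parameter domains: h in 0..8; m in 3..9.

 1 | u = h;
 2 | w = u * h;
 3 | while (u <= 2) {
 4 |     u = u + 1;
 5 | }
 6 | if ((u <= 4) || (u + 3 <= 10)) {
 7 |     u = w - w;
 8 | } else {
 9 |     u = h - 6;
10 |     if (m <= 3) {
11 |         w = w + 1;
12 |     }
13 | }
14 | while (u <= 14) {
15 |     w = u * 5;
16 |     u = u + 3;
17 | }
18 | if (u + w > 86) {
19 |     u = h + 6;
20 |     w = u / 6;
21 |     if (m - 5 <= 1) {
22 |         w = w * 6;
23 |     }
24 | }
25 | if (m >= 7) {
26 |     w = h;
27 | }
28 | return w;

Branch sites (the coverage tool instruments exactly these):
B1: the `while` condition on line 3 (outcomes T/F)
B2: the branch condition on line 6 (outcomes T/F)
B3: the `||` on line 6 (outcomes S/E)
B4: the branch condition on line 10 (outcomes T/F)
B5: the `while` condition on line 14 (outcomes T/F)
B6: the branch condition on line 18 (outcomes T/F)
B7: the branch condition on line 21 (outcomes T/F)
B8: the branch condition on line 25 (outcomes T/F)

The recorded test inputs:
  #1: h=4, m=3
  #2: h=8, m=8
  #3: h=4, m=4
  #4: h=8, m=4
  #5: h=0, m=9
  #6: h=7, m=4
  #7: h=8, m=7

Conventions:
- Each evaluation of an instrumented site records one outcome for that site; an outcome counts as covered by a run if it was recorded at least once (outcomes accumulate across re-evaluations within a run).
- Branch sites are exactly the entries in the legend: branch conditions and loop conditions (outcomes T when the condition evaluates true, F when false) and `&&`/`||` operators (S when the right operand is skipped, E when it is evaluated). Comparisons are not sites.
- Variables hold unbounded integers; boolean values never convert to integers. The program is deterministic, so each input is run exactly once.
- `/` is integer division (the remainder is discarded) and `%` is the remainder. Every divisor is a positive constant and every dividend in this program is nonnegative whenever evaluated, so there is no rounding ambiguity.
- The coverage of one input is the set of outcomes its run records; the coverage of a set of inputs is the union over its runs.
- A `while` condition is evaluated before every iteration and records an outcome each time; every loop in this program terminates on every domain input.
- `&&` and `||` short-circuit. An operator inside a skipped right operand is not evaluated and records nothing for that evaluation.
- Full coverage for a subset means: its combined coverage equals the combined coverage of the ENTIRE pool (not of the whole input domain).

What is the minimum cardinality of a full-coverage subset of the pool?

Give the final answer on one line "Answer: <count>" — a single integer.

#1 (h=4, m=3) -> B1->F, B3->S, B2->T, B5->T, B5->T, B5->T, B5->T, B5->T, B5->F, B6->F, B8->F; covered: B1=F, B2=T, B3=S, B5=T, B5=F, B6=F, B8=F
#2 (h=8, m=8) -> B1->F, B3->E, B2->F, B4->F, B5->T, B5->T, B5->T, B5->T, B5->T, B5->F, B6->T, B7->F, B8->T; covered: B1=F, B2=F, B3=E, B4=F, B5=T, B5=F, B6=T, B7=F, B8=T
#3 (h=4, m=4) -> B1->F, B3->S, B2->T, B5->T, B5->T, B5->T, B5->T, B5->T, B5->F, B6->F, B8->F; covered: B1=F, B2=T, B3=S, B5=T, B5=F, B6=F, B8=F
#4 (h=8, m=4) -> B1->F, B3->E, B2->F, B4->F, B5->T, B5->T, B5->T, B5->T, B5->T, B5->F, B6->T, B7->T, B8->F; covered: B1=F, B2=F, B3=E, B4=F, B5=T, B5=F, B6=T, B7=T, B8=F
#5 (h=0, m=9) -> B1->T, B1->T, B1->T, B1->F, B3->S, B2->T, B5->T, B5->T, B5->T, B5->T, B5->T, B5->F, B6->F, B8->T; covered: B1=T, B1=F, B2=T, B3=S, B5=T, B5=F, B6=F, B8=T
#6 (h=7, m=4) -> B1->F, B3->E, B2->T, B5->T, B5->T, B5->T, B5->T, B5->T, B5->F, B6->F, B8->F; covered: B1=F, B2=T, B3=E, B5=T, B5=F, B6=F, B8=F
#7 (h=8, m=7) -> B1->F, B3->E, B2->F, B4->F, B5->T, B5->T, B5->T, B5->T, B5->T, B5->F, B6->T, B7->F, B8->T; covered: B1=F, B2=F, B3=E, B4=F, B5=T, B5=F, B6=T, B7=F, B8=T
union over all inputs: B1=T, B1=F, B2=T, B2=F, B3=S, B3=E, B4=F, B5=T, B5=F, B6=T, B6=F, B7=T, B7=F, B8=T, B8=F (15 outcomes)
every size-1 subset falls short of the 15 outcomes (best: 9/15)
every size-2 subset falls short of the 15 outcomes (best: 14/15)
at size 3, {2, 4, 5} reaches all 15 outcomes; every lexicographically earlier size-3 subset fails

Answer: 3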